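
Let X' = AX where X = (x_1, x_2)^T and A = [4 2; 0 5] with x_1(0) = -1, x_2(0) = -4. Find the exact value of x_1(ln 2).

A = [[4,2],[0,5]]; eigenvalues λ = 5, 4.
Eigenvectors: (2,1) for λ=5, (1,0) for λ=4.
From the initial condition, c_1 = -4, c_2 = 7.
x_1(ln 2) = (-4)(2^5)(2) + (7)(2^4)(1) = -144.

-144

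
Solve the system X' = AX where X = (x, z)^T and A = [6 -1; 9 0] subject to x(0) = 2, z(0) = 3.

Coefficient matrix A = [[6, -1], [9, 0]].
Characteristic polynomial det(A - λI) = λ^2 - 6λ + 9 = 0.
Single eigenvalue λ = 3 with algebraic multiplicity 2.
Eigenvector v = (1,3); generalized eigenvector w with (A-λI)w=v is (1,2).
General solution: e^(3t)[K_1·v + K_2·(t·v + w)].
Applying x(0)=2, z(0)=3 gives K_1=-1, K_2=3.

x(t) = 3te^(3t) + 2e^(3t), z(t) = 9te^(3t) + 3e^(3t)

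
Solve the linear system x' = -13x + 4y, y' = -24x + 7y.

x(t) = K_1e^(-5t) - K_2e^(-t), y(t) = 2K_1e^(-5t) - 3K_2e^(-t)

Coefficient matrix A = [[-13, 4], [-24, 7]].
Characteristic polynomial det(A - λI) = λ^2 + 6λ + 5 = 0.
Eigenvalues λ = -5, -1.
For λ=-5: (A-λI) row 1 is [-8, 4], so an eigenvector is (1, 2).
For λ=-1: (A-λI) row 1 is [-12, 4], so an eigenvector is (-1, -3).
General solution: K_1e^(-5t)(1,2) + K_2e^(-t)(-1,-3).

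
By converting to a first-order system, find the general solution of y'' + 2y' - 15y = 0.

y(t) = K_1e^(3t) + K_2e^(-5t)

Let x_1 = y, x_2 = y'. Then x_1' = x_2 and x_2' = 15x_1 - 2x_2.
A = [[0,1],[15,-2]]; det(A-λI) = λ^2 + 2λ - 15.
Eigenvalues λ = 3, -5 with eigenvectors (1,3), (1,-5).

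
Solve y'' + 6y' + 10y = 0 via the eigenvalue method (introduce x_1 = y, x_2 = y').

y(t) = c_1e^(-3t)cos(t) + c_2e^(-3t)sin(t)

Let x_1 = y, x_2 = y'. Then x_1' = x_2 and x_2' = -10x_1 - 6x_2.
A = [[0,1],[-10,-6]]; det(A-λI) = λ^2 + 6λ + 10.
Eigenvalues λ = -3 ± i.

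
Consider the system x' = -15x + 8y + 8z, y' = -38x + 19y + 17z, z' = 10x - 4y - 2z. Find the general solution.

Coefficient matrix A = [[-15, 8, 8], [-38, 19, 17], [10, -4, -2]].
det(A - λI) = 0 gives eigenvalues λ = 2, -1, 1.
For λ=2: eigenvector (0,-1,1).
For λ=-1: eigenvector (-4,-11,4).
For λ=1: eigenvector (1,4,-2).
General solution: K_1e^(2t)(0,-1,1) + K_2e^(-t)(-4,-11,4) + K_3e^(t)(1,4,-2).

x(t) = -4K_2e^(-t) + K_3e^(t), y(t) = -K_1e^(2t) - 11K_2e^(-t) + 4K_3e^(t), z(t) = K_1e^(2t) + 4K_2e^(-t) - 2K_3e^(t)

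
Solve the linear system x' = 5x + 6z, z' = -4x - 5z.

x(t) = -3C_1e^(t) - C_2e^(-t), z(t) = 2C_1e^(t) + C_2e^(-t)

Coefficient matrix A = [[5, 6], [-4, -5]].
Characteristic polynomial det(A - λI) = λ^2 - 1 = 0.
Eigenvalues λ = 1, -1.
For λ=1: (A-λI) row 1 is [4, 6], so an eigenvector is (-3, 2).
For λ=-1: (A-λI) row 1 is [6, 6], so an eigenvector is (-1, 1).
General solution: C_1e^(t)(-3,2) + C_2e^(-t)(-1,1).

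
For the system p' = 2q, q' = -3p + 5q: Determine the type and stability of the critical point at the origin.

A = [[0,2],[-3,5]]; det(A-λI) = λ^2 - 5λ + 6.
λ = 3, 2: both positive.

unstable node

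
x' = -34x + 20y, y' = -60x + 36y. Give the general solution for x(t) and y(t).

Coefficient matrix A = [[-34, 20], [-60, 36]].
Characteristic polynomial det(A - λI) = λ^2 - 2λ - 24 = 0.
Eigenvalues λ = 6, -4.
For λ=6: (A-λI) row 1 is [-40, 20], so an eigenvector is (1, 2).
For λ=-4: (A-λI) row 1 is [-30, 20], so an eigenvector is (2, 3).
General solution: c_1e^(6t)(1,2) + c_2e^(-4t)(2,3).

x(t) = c_1e^(6t) + 2c_2e^(-4t), y(t) = 2c_1e^(6t) + 3c_2e^(-4t)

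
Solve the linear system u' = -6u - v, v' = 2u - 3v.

Coefficient matrix A = [[-6, -1], [2, -3]].
Characteristic polynomial det(A - λI) = λ^2 + 9λ + 20 = 0.
Eigenvalues λ = -4, -5.
For λ=-4: (A-λI) row 1 is [-2, -1], so an eigenvector is (-1, 2).
For λ=-5: (A-λI) row 1 is [-1, -1], so an eigenvector is (-1, 1).
General solution: K_1e^(-4t)(-1,2) + K_2e^(-5t)(-1,1).

u(t) = -K_1e^(-4t) - K_2e^(-5t), v(t) = 2K_1e^(-4t) + K_2e^(-5t)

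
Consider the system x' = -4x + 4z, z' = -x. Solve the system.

Coefficient matrix A = [[-4, 4], [-1, 0]].
Characteristic polynomial det(A - λI) = λ^2 + 4λ + 4 = 0.
Single eigenvalue λ = -2 with algebraic multiplicity 2.
Eigenvector v = (-2,-1); generalized eigenvector w with (A-λI)w=v is (3,1).
General solution: e^(-2t)[c_1·v + c_2·(t·v + w)].

x(t) = -2c_1e^(-2t) - 2c_2te^(-2t) + 3c_2e^(-2t), z(t) = -c_1e^(-2t) - c_2te^(-2t) + c_2e^(-2t)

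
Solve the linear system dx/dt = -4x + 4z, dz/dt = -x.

Coefficient matrix A = [[-4, 4], [-1, 0]].
Characteristic polynomial det(A - λI) = λ^2 + 4λ + 4 = 0.
Single eigenvalue λ = -2 with algebraic multiplicity 2.
Eigenvector v = (-2,-1); generalized eigenvector w with (A-λI)w=v is (1,0).
General solution: e^(-2t)[K_1·v + K_2·(t·v + w)].

x(t) = -2K_1e^(-2t) - 2K_2te^(-2t) + K_2e^(-2t), z(t) = -K_1e^(-2t) - K_2te^(-2t)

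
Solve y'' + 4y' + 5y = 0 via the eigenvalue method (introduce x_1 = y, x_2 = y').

Let x_1 = y, x_2 = y'. Then x_1' = x_2 and x_2' = -5x_1 - 4x_2.
A = [[0,1],[-5,-4]]; det(A-λI) = λ^2 + 4λ + 5.
Eigenvalues λ = -2 ± i.

y(t) = C_1e^(-2t)cos(t) + C_2e^(-2t)sin(t)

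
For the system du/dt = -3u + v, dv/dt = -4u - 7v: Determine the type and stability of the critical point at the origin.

A = [[-3,1],[-4,-7]]; det(A-λI) = λ^2 + 10λ + 25.
repeated λ = -5 with a single eigenvector.

stable improper node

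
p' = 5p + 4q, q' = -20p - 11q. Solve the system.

Coefficient matrix A = [[5, 4], [-20, -11]].
Characteristic polynomial det(A - λI) = λ^2 + 6λ + 25 = 0.
Eigenvalues λ = -3 ± 4i (complex conjugate pair).
For λ=-3+4i: an eigenvector is (-1,2) - i(0,1) = (-1, 2 - i).
A real fundamental pair from Re and Im of e^((-3+4i)t)v: X_1 = e^(-3t)(cos(4t)·(-1,2) + sin(4t)·(0,1)), X_2 = e^(-3t)(sin(4t)·(-1,2) - cos(4t)·(0,1)).
General solution: C_1X_1 + C_2X_2.

p(t) = -C_1e^(-3t)cos(4t) - C_2e^(-3t)sin(4t), q(t) = C_1e^(-3t)sin(4t) + 2C_1e^(-3t)cos(4t) + 2C_2e^(-3t)sin(4t) - C_2e^(-3t)cos(4t)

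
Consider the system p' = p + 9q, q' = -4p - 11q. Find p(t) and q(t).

Coefficient matrix A = [[1, 9], [-4, -11]].
Characteristic polynomial det(A - λI) = λ^2 + 10λ + 25 = 0.
Single eigenvalue λ = -5 with algebraic multiplicity 2.
Eigenvector v = (-3,2); generalized eigenvector w with (A-λI)w=v is (1,-1).
General solution: e^(-5t)[K_1·v + K_2·(t·v + w)].

p(t) = -3K_1e^(-5t) - 3K_2te^(-5t) + K_2e^(-5t), q(t) = 2K_1e^(-5t) + 2K_2te^(-5t) - K_2e^(-5t)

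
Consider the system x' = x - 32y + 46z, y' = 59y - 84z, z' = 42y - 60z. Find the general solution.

Coefficient matrix A = [[1, -32, 46], [0, 59, -84], [0, 42, -60]].
det(A - λI) = 0 gives eigenvalues λ = 3, 1, -4.
For λ=3: eigenvector (2,-3,-2).
For λ=1: eigenvector (1,0,0).
For λ=-4: eigenvector (2,-4,-3).
General solution: c_1e^(3t)(2,-3,-2) + c_2e^(t)(1,0,0) + c_3e^(-4t)(2,-4,-3).

x(t) = 2c_1e^(3t) + c_2e^(t) + 2c_3e^(-4t), y(t) = -3c_1e^(3t) - 4c_3e^(-4t), z(t) = -2c_1e^(3t) - 3c_3e^(-4t)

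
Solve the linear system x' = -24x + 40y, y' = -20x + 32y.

Coefficient matrix A = [[-24, 40], [-20, 32]].
Characteristic polynomial det(A - λI) = λ^2 - 8λ + 32 = 0.
Eigenvalues λ = 4 ± 4i (complex conjugate pair).
For λ=4+4i: an eigenvector is (-1,-1) - i(-3,-2) = (-1 + 3i, -1 + 2i).
A real fundamental pair from Re and Im of e^((4+4i)t)v: X_1 = e^(4t)(cos(4t)·(-1,-1) + sin(4t)·(-3,-2)), X_2 = e^(4t)(sin(4t)·(-1,-1) - cos(4t)·(-3,-2)).
General solution: C_1X_1 + C_2X_2.

x(t) = -3C_1e^(4t)sin(4t) - C_1e^(4t)cos(4t) - C_2e^(4t)sin(4t) + 3C_2e^(4t)cos(4t), y(t) = -2C_1e^(4t)sin(4t) - C_1e^(4t)cos(4t) - C_2e^(4t)sin(4t) + 2C_2e^(4t)cos(4t)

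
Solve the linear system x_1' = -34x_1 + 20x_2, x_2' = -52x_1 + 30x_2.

x_1(t) = -C_1e^(-2t)sin(4t) + 2C_1e^(-2t)cos(4t) + 2C_2e^(-2t)sin(4t) + C_2e^(-2t)cos(4t), x_2(t) = -2C_1e^(-2t)sin(4t) + 3C_1e^(-2t)cos(4t) + 3C_2e^(-2t)sin(4t) + 2C_2e^(-2t)cos(4t)

Coefficient matrix A = [[-34, 20], [-52, 30]].
Characteristic polynomial det(A - λI) = λ^2 + 4λ + 20 = 0.
Eigenvalues λ = -2 ± 4i (complex conjugate pair).
For λ=-2+4i: an eigenvector is (2,3) - i(-1,-2) = (2 + i, 3 + 2i).
A real fundamental pair from Re and Im of e^((-2+4i)t)v: X_1 = e^(-2t)(cos(4t)·(2,3) + sin(4t)·(-1,-2)), X_2 = e^(-2t)(sin(4t)·(2,3) - cos(4t)·(-1,-2)).
General solution: C_1X_1 + C_2X_2.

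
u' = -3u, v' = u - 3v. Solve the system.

u(t) = -C_2e^(-3t), v(t) = -C_1e^(-3t) - C_2te^(-3t) + 3C_2e^(-3t)

Coefficient matrix A = [[-3, 0], [1, -3]].
Characteristic polynomial det(A - λI) = λ^2 + 6λ + 9 = 0.
Single eigenvalue λ = -3 with algebraic multiplicity 2.
Eigenvector v = (0,-1); generalized eigenvector w with (A-λI)w=v is (-1,3).
General solution: e^(-3t)[C_1·v + C_2·(t·v + w)].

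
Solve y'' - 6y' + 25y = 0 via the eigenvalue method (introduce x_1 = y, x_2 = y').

y(t) = C_1e^(3t)cos(4t) + C_2e^(3t)sin(4t)

Let x_1 = y, x_2 = y'. Then x_1' = x_2 and x_2' = -25x_1 + 6x_2.
A = [[0,1],[-25,6]]; det(A-λI) = λ^2 - 6λ + 25.
Eigenvalues λ = 3 ± 4i.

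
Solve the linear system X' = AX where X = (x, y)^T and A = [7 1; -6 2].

Coefficient matrix A = [[7, 1], [-6, 2]].
Characteristic polynomial det(A - λI) = λ^2 - 9λ + 20 = 0.
Eigenvalues λ = 4, 5.
For λ=4: (A-λI) row 1 is [3, 1], so an eigenvector is (1, -3).
For λ=5: (A-λI) row 1 is [2, 1], so an eigenvector is (-1, 2).
General solution: C_1e^(4t)(1,-3) + C_2e^(5t)(-1,2).

x(t) = C_1e^(4t) - C_2e^(5t), y(t) = -3C_1e^(4t) + 2C_2e^(5t)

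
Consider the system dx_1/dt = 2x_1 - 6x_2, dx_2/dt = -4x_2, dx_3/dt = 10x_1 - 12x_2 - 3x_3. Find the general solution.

Coefficient matrix A = [[2, -6, 0], [0, -4, 0], [10, -12, -3]].
det(A - λI) = 0 gives eigenvalues λ = -4, 2, -3.
For λ=-4: eigenvector (1,1,2).
For λ=2: eigenvector (-1,0,-2).
For λ=-3: eigenvector (0,0,1).
General solution: c_1e^(-4t)(1,1,2) + c_2e^(2t)(-1,0,-2) + c_3e^(-3t)(0,0,1).

x_1(t) = c_1e^(-4t) - c_2e^(2t), x_2(t) = c_1e^(-4t), x_3(t) = 2c_1e^(-4t) - 2c_2e^(2t) + c_3e^(-3t)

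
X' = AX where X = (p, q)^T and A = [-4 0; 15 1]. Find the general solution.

Coefficient matrix A = [[-4, 0], [15, 1]].
Characteristic polynomial det(A - λI) = λ^2 + 3λ - 4 = 0.
Eigenvalues λ = -4, 1.
For λ=-4: (A-λI) row 2 is [15, 5], so an eigenvector is (-1, 3).
For λ=1: (A-λI) row 1 is [-5, 0], so an eigenvector is (0, -1).
General solution: c_1e^(-4t)(-1,3) + c_2e^(t)(0,-1).

p(t) = -c_1e^(-4t), q(t) = 3c_1e^(-4t) - c_2e^(t)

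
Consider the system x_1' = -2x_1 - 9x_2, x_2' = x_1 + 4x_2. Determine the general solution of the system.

Coefficient matrix A = [[-2, -9], [1, 4]].
Characteristic polynomial det(A - λI) = λ^2 - 2λ + 1 = 0.
Single eigenvalue λ = 1 with algebraic multiplicity 2.
Eigenvector v = (3,-1); generalized eigenvector w with (A-λI)w=v is (2,-1).
General solution: e^(t)[K_1·v + K_2·(t·v + w)].

x_1(t) = 3K_1e^(t) + 3K_2te^(t) + 2K_2e^(t), x_2(t) = -K_1e^(t) - K_2te^(t) - K_2e^(t)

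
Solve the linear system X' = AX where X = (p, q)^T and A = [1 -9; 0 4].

p(t) = K_1e^(t) + 3K_2e^(4t), q(t) = -K_2e^(4t)

Coefficient matrix A = [[1, -9], [0, 4]].
Characteristic polynomial det(A - λI) = λ^2 - 5λ + 4 = 0.
Eigenvalues λ = 1, 4.
For λ=1: (A-λI) row 1 is [0, -9], so an eigenvector is (1, 0).
For λ=4: (A-λI) row 1 is [-3, -9], so an eigenvector is (3, -1).
General solution: K_1e^(t)(1,0) + K_2e^(4t)(3,-1).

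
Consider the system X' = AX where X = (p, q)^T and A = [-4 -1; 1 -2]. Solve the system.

Coefficient matrix A = [[-4, -1], [1, -2]].
Characteristic polynomial det(A - λI) = λ^2 + 6λ + 9 = 0.
Single eigenvalue λ = -3 with algebraic multiplicity 2.
Eigenvector v = (-1,1); generalized eigenvector w with (A-λI)w=v is (2,-1).
General solution: e^(-3t)[C_1·v + C_2·(t·v + w)].

p(t) = -C_1e^(-3t) - C_2te^(-3t) + 2C_2e^(-3t), q(t) = C_1e^(-3t) + C_2te^(-3t) - C_2e^(-3t)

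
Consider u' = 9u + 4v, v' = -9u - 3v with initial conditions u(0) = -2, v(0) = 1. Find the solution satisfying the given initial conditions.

Coefficient matrix A = [[9, 4], [-9, -3]].
Characteristic polynomial det(A - λI) = λ^2 - 6λ + 9 = 0.
Single eigenvalue λ = 3 with algebraic multiplicity 2.
Eigenvector v = (-2,3); generalized eigenvector w with (A-λI)w=v is (1,-2).
General solution: e^(3t)[K_1·v + K_2·(t·v + w)].
Applying u(0)=-2, v(0)=1 gives K_1=3, K_2=4.

u(t) = -8te^(3t) - 2e^(3t), v(t) = 12te^(3t) + e^(3t)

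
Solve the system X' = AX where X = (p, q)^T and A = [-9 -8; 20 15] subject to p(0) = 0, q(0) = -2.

p(t) = 4e^(3t)sin(4t), q(t) = -6e^(3t)sin(4t) - 2e^(3t)cos(4t)

Coefficient matrix A = [[-9, -8], [20, 15]].
Characteristic polynomial det(A - λI) = λ^2 - 6λ + 25 = 0.
Eigenvalues λ = 3 ± 4i (complex conjugate pair).
For λ=3+4i: an eigenvector is (-1,2) - i(-1,1) = (-1 + i, 2 - i).
A real fundamental pair from Re and Im of e^((3+4i)t)v: X_1 = e^(3t)(cos(4t)·(-1,2) + sin(4t)·(-1,1)), X_2 = e^(3t)(sin(4t)·(-1,2) - cos(4t)·(-1,1)).
General solution: C_1X_1 + C_2X_2.
Applying p(0)=0, q(0)=-2 gives C_1=-2, C_2=-2.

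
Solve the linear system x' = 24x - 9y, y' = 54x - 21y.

x(t) = C_1e^(6t) - C_2e^(-3t), y(t) = 2C_1e^(6t) - 3C_2e^(-3t)

Coefficient matrix A = [[24, -9], [54, -21]].
Characteristic polynomial det(A - λI) = λ^2 - 3λ - 18 = 0.
Eigenvalues λ = 6, -3.
For λ=6: (A-λI) row 1 is [18, -9], so an eigenvector is (1, 2).
For λ=-3: (A-λI) row 1 is [27, -9], so an eigenvector is (-1, -3).
General solution: C_1e^(6t)(1,2) + C_2e^(-3t)(-1,-3).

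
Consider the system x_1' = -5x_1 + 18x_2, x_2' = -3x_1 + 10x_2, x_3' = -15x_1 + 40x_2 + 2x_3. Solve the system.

x_1(t) = 3K_1e^(t) + 2K_2e^(4t), x_2(t) = K_1e^(t) + K_2e^(4t), x_3(t) = 5K_1e^(t) + 5K_2e^(4t) + K_3e^(2t)

Coefficient matrix A = [[-5, 18, 0], [-3, 10, 0], [-15, 40, 2]].
det(A - λI) = 0 gives eigenvalues λ = 1, 4, 2.
For λ=1: eigenvector (3,1,5).
For λ=4: eigenvector (2,1,5).
For λ=2: eigenvector (0,0,1).
General solution: K_1e^(t)(3,1,5) + K_2e^(4t)(2,1,5) + K_3e^(2t)(0,0,1).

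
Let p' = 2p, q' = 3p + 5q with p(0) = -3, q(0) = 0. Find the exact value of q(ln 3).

A = [[2,0],[3,5]]; eigenvalues λ = 5, 2.
Eigenvectors: (0,-1) for λ=5, (-1,1) for λ=2.
From the initial condition, c_1 = 3, c_2 = 3.
q(ln 3) = (3)(3^5)(-1) + (3)(3^2)(1) = -702.

-702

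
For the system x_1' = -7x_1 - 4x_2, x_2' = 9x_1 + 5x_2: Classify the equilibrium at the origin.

stable improper node

A = [[-7,-4],[9,5]]; det(A-λI) = λ^2 + 2λ + 1.
repeated λ = -1 with a single eigenvector.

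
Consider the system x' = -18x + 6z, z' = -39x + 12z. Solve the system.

x(t) = -C_1e^(-3t)sin(3t) - C_1e^(-3t)cos(3t) - C_2e^(-3t)sin(3t) + C_2e^(-3t)cos(3t), z(t) = -2C_1e^(-3t)sin(3t) - 3C_1e^(-3t)cos(3t) - 3C_2e^(-3t)sin(3t) + 2C_2e^(-3t)cos(3t)

Coefficient matrix A = [[-18, 6], [-39, 12]].
Characteristic polynomial det(A - λI) = λ^2 + 6λ + 18 = 0.
Eigenvalues λ = -3 ± 3i (complex conjugate pair).
For λ=-3+3i: an eigenvector is (-1,-3) - i(-1,-2) = (-1 + i, -3 + 2i).
A real fundamental pair from Re and Im of e^((-3+3i)t)v: X_1 = e^(-3t)(cos(3t)·(-1,-3) + sin(3t)·(-1,-2)), X_2 = e^(-3t)(sin(3t)·(-1,-3) - cos(3t)·(-1,-2)).
General solution: C_1X_1 + C_2X_2.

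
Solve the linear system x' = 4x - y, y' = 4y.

x(t) = -C_1e^(4t) - C_2te^(4t) - 3C_2e^(4t), y(t) = C_2e^(4t)

Coefficient matrix A = [[4, -1], [0, 4]].
Characteristic polynomial det(A - λI) = λ^2 - 8λ + 16 = 0.
Single eigenvalue λ = 4 with algebraic multiplicity 2.
Eigenvector v = (-1,0); generalized eigenvector w with (A-λI)w=v is (-3,1).
General solution: e^(4t)[C_1·v + C_2·(t·v + w)].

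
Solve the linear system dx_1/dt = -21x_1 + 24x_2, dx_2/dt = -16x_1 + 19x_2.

Coefficient matrix A = [[-21, 24], [-16, 19]].
Characteristic polynomial det(A - λI) = λ^2 + 2λ - 15 = 0.
Eigenvalues λ = 3, -5.
For λ=3: (A-λI) row 1 is [-24, 24], so an eigenvector is (-1, -1).
For λ=-5: (A-λI) row 1 is [-16, 24], so an eigenvector is (3, 2).
General solution: K_1e^(3t)(-1,-1) + K_2e^(-5t)(3,2).

x_1(t) = -K_1e^(3t) + 3K_2e^(-5t), x_2(t) = -K_1e^(3t) + 2K_2e^(-5t)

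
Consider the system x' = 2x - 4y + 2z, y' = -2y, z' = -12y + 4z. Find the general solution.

Coefficient matrix A = [[2, -4, 2], [0, -2, 0], [0, -12, 4]].
det(A - λI) = 0 gives eigenvalues λ = 2, -2, 4.
For λ=2: eigenvector (1,0,0).
For λ=-2: eigenvector (0,1,2).
For λ=4: eigenvector (1,0,1).
General solution: K_1e^(2t)(1,0,0) + K_2e^(-2t)(0,1,2) + K_3e^(4t)(1,0,1).

x(t) = K_1e^(2t) + K_3e^(4t), y(t) = K_2e^(-2t), z(t) = 2K_2e^(-2t) + K_3e^(4t)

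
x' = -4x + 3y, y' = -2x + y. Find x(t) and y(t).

x(t) = -3K_1e^(-2t) - K_2e^(-t), y(t) = -2K_1e^(-2t) - K_2e^(-t)

Coefficient matrix A = [[-4, 3], [-2, 1]].
Characteristic polynomial det(A - λI) = λ^2 + 3λ + 2 = 0.
Eigenvalues λ = -2, -1.
For λ=-2: (A-λI) row 1 is [-2, 3], so an eigenvector is (-3, -2).
For λ=-1: (A-λI) row 1 is [-3, 3], so an eigenvector is (-1, -1).
General solution: K_1e^(-2t)(-3,-2) + K_2e^(-t)(-1,-1).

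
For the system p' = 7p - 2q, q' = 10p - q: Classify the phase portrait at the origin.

A = [[7,-2],[10,-1]]; det(A-λI) = λ^2 - 6λ + 13.
λ = 3 ± 2i: positive real part.

unstable spiral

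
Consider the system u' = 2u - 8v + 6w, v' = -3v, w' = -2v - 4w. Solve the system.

u(t) = K_1e^(2t) - K_2e^(-4t) + 4K_3e^(-3t), v(t) = K_3e^(-3t), w(t) = K_2e^(-4t) - 2K_3e^(-3t)

Coefficient matrix A = [[2, -8, 6], [0, -3, 0], [0, -2, -4]].
det(A - λI) = 0 gives eigenvalues λ = 2, -4, -3.
For λ=2: eigenvector (1,0,0).
For λ=-4: eigenvector (-1,0,1).
For λ=-3: eigenvector (4,1,-2).
General solution: K_1e^(2t)(1,0,0) + K_2e^(-4t)(-1,0,1) + K_3e^(-3t)(4,1,-2).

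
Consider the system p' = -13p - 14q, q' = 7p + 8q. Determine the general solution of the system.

Coefficient matrix A = [[-13, -14], [7, 8]].
Characteristic polynomial det(A - λI) = λ^2 + 5λ - 6 = 0.
Eigenvalues λ = -6, 1.
For λ=-6: (A-λI) row 1 is [-7, -14], so an eigenvector is (-2, 1).
For λ=1: (A-λI) row 1 is [-14, -14], so an eigenvector is (-1, 1).
General solution: K_1e^(-6t)(-2,1) + K_2e^(t)(-1,1).

p(t) = -2K_1e^(-6t) - K_2e^(t), q(t) = K_1e^(-6t) + K_2e^(t)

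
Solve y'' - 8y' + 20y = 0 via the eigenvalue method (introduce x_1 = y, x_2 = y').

Let x_1 = y, x_2 = y'. Then x_1' = x_2 and x_2' = -20x_1 + 8x_2.
A = [[0,1],[-20,8]]; det(A-λI) = λ^2 - 8λ + 20.
Eigenvalues λ = 4 ± 2i.

y(t) = K_1e^(4t)cos(2t) + K_2e^(4t)sin(2t)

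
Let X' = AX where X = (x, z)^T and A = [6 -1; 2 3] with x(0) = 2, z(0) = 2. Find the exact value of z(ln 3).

A = [[6,-1],[2,3]]; eigenvalues λ = 5, 4.
Eigenvectors: (-1,-1) for λ=5, (-1,-2) for λ=4.
From the initial condition, c_1 = -2, c_2 = 0.
z(ln 3) = (-2)(3^5)(-1) + (0)(3^4)(-2) = 486.

486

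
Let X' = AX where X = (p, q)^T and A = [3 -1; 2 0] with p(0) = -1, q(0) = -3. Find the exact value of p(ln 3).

3

A = [[3,-1],[2,0]]; eigenvalues λ = 1, 2.
Eigenvectors: (1,2) for λ=1, (1,1) for λ=2.
From the initial condition, c_1 = -2, c_2 = 1.
p(ln 3) = (-2)(3^1)(1) + (1)(3^2)(1) = 3.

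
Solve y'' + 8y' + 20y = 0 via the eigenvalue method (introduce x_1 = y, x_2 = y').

y(t) = K_1e^(-4t)cos(2t) + K_2e^(-4t)sin(2t)

Let x_1 = y, x_2 = y'. Then x_1' = x_2 and x_2' = -20x_1 - 8x_2.
A = [[0,1],[-20,-8]]; det(A-λI) = λ^2 + 8λ + 20.
Eigenvalues λ = -4 ± 2i.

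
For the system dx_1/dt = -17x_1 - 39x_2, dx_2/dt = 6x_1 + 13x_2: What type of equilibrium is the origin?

A = [[-17,-39],[6,13]]; det(A-λI) = λ^2 + 4λ + 13.
λ = -2 ± 3i: negative real part.

stable spiral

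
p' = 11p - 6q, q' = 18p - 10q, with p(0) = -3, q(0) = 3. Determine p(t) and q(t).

Coefficient matrix A = [[11, -6], [18, -10]].
Characteristic polynomial det(A - λI) = λ^2 - λ - 2 = 0.
Eigenvalues λ = 2, -1.
For λ=2: (A-λI) row 1 is [9, -6], so an eigenvector is (2, 3).
For λ=-1: (A-λI) row 1 is [12, -6], so an eigenvector is (1, 2).
General solution: c_1e^(2t)(2,3) + c_2e^(-t)(1,2).
Applying p(0)=-3, q(0)=3 gives c_1=-9, c_2=15.

p(t) = -18e^(2t) + 15e^(-t), q(t) = -27e^(2t) + 30e^(-t)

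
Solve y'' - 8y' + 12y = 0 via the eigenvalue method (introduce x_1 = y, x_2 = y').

Let x_1 = y, x_2 = y'. Then x_1' = x_2 and x_2' = -12x_1 + 8x_2.
A = [[0,1],[-12,8]]; det(A-λI) = λ^2 - 8λ + 12.
Eigenvalues λ = 2, 6 with eigenvectors (1,2), (1,6).

y(t) = K_1e^(2t) + K_2e^(6t)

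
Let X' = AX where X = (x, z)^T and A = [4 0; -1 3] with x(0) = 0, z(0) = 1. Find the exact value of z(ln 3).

27

A = [[4,0],[-1,3]]; eigenvalues λ = 3, 4.
Eigenvectors: (0,-1) for λ=3, (-1,1) for λ=4.
From the initial condition, c_1 = -1, c_2 = 0.
z(ln 3) = (-1)(3^3)(-1) + (0)(3^4)(1) = 27.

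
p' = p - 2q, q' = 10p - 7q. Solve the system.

p(t) = c_1e^(-3t)sin(2t) - c_2e^(-3t)cos(2t), q(t) = 2c_1e^(-3t)sin(2t) - c_1e^(-3t)cos(2t) - c_2e^(-3t)sin(2t) - 2c_2e^(-3t)cos(2t)

Coefficient matrix A = [[1, -2], [10, -7]].
Characteristic polynomial det(A - λI) = λ^2 + 6λ + 13 = 0.
Eigenvalues λ = -3 ± 2i (complex conjugate pair).
For λ=-3+2i: an eigenvector is (0,-1) - i(1,2) = (0 - i, -1 - 2i).
A real fundamental pair from Re and Im of e^((-3+2i)t)v: X_1 = e^(-3t)(cos(2t)·(0,-1) + sin(2t)·(1,2)), X_2 = e^(-3t)(sin(2t)·(0,-1) - cos(2t)·(1,2)).
General solution: c_1X_1 + c_2X_2.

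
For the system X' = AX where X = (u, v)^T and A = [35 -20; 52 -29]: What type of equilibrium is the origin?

unstable spiral

A = [[35,-20],[52,-29]]; det(A-λI) = λ^2 - 6λ + 25.
λ = 3 ± 4i: positive real part.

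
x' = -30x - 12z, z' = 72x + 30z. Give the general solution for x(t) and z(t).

x(t) = c_1e^(6t) - c_2e^(-6t), z(t) = -3c_1e^(6t) + 2c_2e^(-6t)

Coefficient matrix A = [[-30, -12], [72, 30]].
Characteristic polynomial det(A - λI) = λ^2 - 36 = 0.
Eigenvalues λ = 6, -6.
For λ=6: (A-λI) row 1 is [-36, -12], so an eigenvector is (1, -3).
For λ=-6: (A-λI) row 1 is [-24, -12], so an eigenvector is (-1, 2).
General solution: c_1e^(6t)(1,-3) + c_2e^(-6t)(-1,2).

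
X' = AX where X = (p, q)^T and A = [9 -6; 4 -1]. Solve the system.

p(t) = 3c_1e^(5t) - c_2e^(3t), q(t) = 2c_1e^(5t) - c_2e^(3t)

Coefficient matrix A = [[9, -6], [4, -1]].
Characteristic polynomial det(A - λI) = λ^2 - 8λ + 15 = 0.
Eigenvalues λ = 5, 3.
For λ=5: (A-λI) row 1 is [4, -6], so an eigenvector is (3, 2).
For λ=3: (A-λI) row 1 is [6, -6], so an eigenvector is (-1, -1).
General solution: c_1e^(5t)(3,2) + c_2e^(3t)(-1,-1).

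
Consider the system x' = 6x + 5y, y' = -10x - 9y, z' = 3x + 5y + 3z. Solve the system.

x(t) = K_1e^(t) + K_2e^(-4t), y(t) = -K_1e^(t) - 2K_2e^(-4t), z(t) = K_1e^(t) + K_2e^(-4t) + K_3e^(3t)

Coefficient matrix A = [[6, 5, 0], [-10, -9, 0], [3, 5, 3]].
det(A - λI) = 0 gives eigenvalues λ = 1, -4, 3.
For λ=1: eigenvector (1,-1,1).
For λ=-4: eigenvector (1,-2,1).
For λ=3: eigenvector (0,0,1).
General solution: K_1e^(t)(1,-1,1) + K_2e^(-4t)(1,-2,1) + K_3e^(3t)(0,0,1).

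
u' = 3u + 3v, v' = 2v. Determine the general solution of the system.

u(t) = -c_1e^(3t) - 3c_2e^(2t), v(t) = c_2e^(2t)

Coefficient matrix A = [[3, 3], [0, 2]].
Characteristic polynomial det(A - λI) = λ^2 - 5λ + 6 = 0.
Eigenvalues λ = 3, 2.
For λ=3: (A-λI) row 1 is [0, 3], so an eigenvector is (-1, 0).
For λ=2: (A-λI) row 1 is [1, 3], so an eigenvector is (-3, 1).
General solution: c_1e^(3t)(-1,0) + c_2e^(2t)(-3,1).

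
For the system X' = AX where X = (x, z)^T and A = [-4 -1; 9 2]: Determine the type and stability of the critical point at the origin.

stable improper node

A = [[-4,-1],[9,2]]; det(A-λI) = λ^2 + 2λ + 1.
repeated λ = -1 with a single eigenvector.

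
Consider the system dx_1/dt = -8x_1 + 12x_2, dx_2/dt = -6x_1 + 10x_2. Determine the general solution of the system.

Coefficient matrix A = [[-8, 12], [-6, 10]].
Characteristic polynomial det(A - λI) = λ^2 - 2λ - 8 = 0.
Eigenvalues λ = 4, -2.
For λ=4: (A-λI) row 1 is [-12, 12], so an eigenvector is (1, 1).
For λ=-2: (A-λI) row 1 is [-6, 12], so an eigenvector is (-2, -1).
General solution: K_1e^(4t)(1,1) + K_2e^(-2t)(-2,-1).

x_1(t) = K_1e^(4t) - 2K_2e^(-2t), x_2(t) = K_1e^(4t) - K_2e^(-2t)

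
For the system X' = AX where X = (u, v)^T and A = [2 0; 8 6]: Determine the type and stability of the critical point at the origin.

unstable node

A = [[2,0],[8,6]]; det(A-λI) = λ^2 - 8λ + 12.
λ = 2, 6: both positive.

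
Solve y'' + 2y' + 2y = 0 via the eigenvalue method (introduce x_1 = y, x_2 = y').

y(t) = c_1e^(-t)cos(t) + c_2e^(-t)sin(t)

Let x_1 = y, x_2 = y'. Then x_1' = x_2 and x_2' = -2x_1 - 2x_2.
A = [[0,1],[-2,-2]]; det(A-λI) = λ^2 + 2λ + 2.
Eigenvalues λ = -1 ± i.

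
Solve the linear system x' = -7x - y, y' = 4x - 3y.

x(t) = -C_1e^(-5t) - C_2te^(-5t) + 2C_2e^(-5t), y(t) = 2C_1e^(-5t) + 2C_2te^(-5t) - 3C_2e^(-5t)

Coefficient matrix A = [[-7, -1], [4, -3]].
Characteristic polynomial det(A - λI) = λ^2 + 10λ + 25 = 0.
Single eigenvalue λ = -5 with algebraic multiplicity 2.
Eigenvector v = (-1,2); generalized eigenvector w with (A-λI)w=v is (2,-3).
General solution: e^(-5t)[C_1·v + C_2·(t·v + w)].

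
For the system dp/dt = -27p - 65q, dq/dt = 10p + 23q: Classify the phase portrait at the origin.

stable spiral

A = [[-27,-65],[10,23]]; det(A-λI) = λ^2 + 4λ + 29.
λ = -2 ± 5i: negative real part.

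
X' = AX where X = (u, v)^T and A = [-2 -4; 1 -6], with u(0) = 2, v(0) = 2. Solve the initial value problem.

Coefficient matrix A = [[-2, -4], [1, -6]].
Characteristic polynomial det(A - λI) = λ^2 + 8λ + 16 = 0.
Single eigenvalue λ = -4 with algebraic multiplicity 2.
Eigenvector v = (-2,-1); generalized eigenvector w with (A-λI)w=v is (-1,0).
General solution: e^(-4t)[C_1·v + C_2·(t·v + w)].
Applying u(0)=2, v(0)=2 gives C_1=-2, C_2=2.

u(t) = -4te^(-4t) + 2e^(-4t), v(t) = -2te^(-4t) + 2e^(-4t)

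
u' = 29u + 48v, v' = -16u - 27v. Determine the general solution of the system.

Coefficient matrix A = [[29, 48], [-16, -27]].
Characteristic polynomial det(A - λI) = λ^2 - 2λ - 15 = 0.
Eigenvalues λ = -3, 5.
For λ=-3: (A-λI) row 1 is [32, 48], so an eigenvector is (-3, 2).
For λ=5: (A-λI) row 1 is [24, 48], so an eigenvector is (2, -1).
General solution: K_1e^(-3t)(-3,2) + K_2e^(5t)(2,-1).

u(t) = -3K_1e^(-3t) + 2K_2e^(5t), v(t) = 2K_1e^(-3t) - K_2e^(5t)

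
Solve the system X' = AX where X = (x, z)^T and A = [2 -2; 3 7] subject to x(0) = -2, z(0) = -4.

Coefficient matrix A = [[2, -2], [3, 7]].
Characteristic polynomial det(A - λI) = λ^2 - 9λ + 20 = 0.
Eigenvalues λ = 4, 5.
For λ=4: (A-λI) row 1 is [-2, -2], so an eigenvector is (-1, 1).
For λ=5: (A-λI) row 1 is [-3, -2], so an eigenvector is (-2, 3).
General solution: K_1e^(4t)(-1,1) + K_2e^(5t)(-2,3).
Applying x(0)=-2, z(0)=-4 gives K_1=14, K_2=-6.

x(t) = 12e^(5t) - 14e^(4t), z(t) = -18e^(5t) + 14e^(4t)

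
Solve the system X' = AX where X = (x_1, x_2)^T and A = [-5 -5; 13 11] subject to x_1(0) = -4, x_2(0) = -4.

x_1(t) = 52e^(3t)sin(t) - 4e^(3t)cos(t), x_2(t) = -84e^(3t)sin(t) - 4e^(3t)cos(t)

Coefficient matrix A = [[-5, -5], [13, 11]].
Characteristic polynomial det(A - λI) = λ^2 - 6λ + 10 = 0.
Eigenvalues λ = 3 ± i (complex conjugate pair).
For λ=3+i: an eigenvector is (1,-2) - i(2,-3) = (1 - 2i, -2 + 3i).
A real fundamental pair from Re and Im of e^((3+i)t)v: X_1 = e^(3t)(cos(t)·(1,-2) + sin(t)·(2,-3)), X_2 = e^(3t)(sin(t)·(1,-2) - cos(t)·(2,-3)).
General solution: K_1X_1 + K_2X_2.
Applying x_1(0)=-4, x_2(0)=-4 gives K_1=20, K_2=12.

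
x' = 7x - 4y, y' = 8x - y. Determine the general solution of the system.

x(t) = C_1e^(3t)sin(4t) - C_2e^(3t)cos(4t), y(t) = C_1e^(3t)sin(4t) - C_1e^(3t)cos(4t) - C_2e^(3t)sin(4t) - C_2e^(3t)cos(4t)

Coefficient matrix A = [[7, -4], [8, -1]].
Characteristic polynomial det(A - λI) = λ^2 - 6λ + 25 = 0.
Eigenvalues λ = 3 ± 4i (complex conjugate pair).
For λ=3+4i: an eigenvector is (0,-1) - i(1,1) = (0 - i, -1 - i).
A real fundamental pair from Re and Im of e^((3+4i)t)v: X_1 = e^(3t)(cos(4t)·(0,-1) + sin(4t)·(1,1)), X_2 = e^(3t)(sin(4t)·(0,-1) - cos(4t)·(1,1)).
General solution: C_1X_1 + C_2X_2.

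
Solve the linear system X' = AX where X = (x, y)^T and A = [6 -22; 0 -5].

Coefficient matrix A = [[6, -22], [0, -5]].
Characteristic polynomial det(A - λI) = λ^2 - λ - 30 = 0.
Eigenvalues λ = -5, 6.
For λ=-5: (A-λI) row 1 is [11, -22], so an eigenvector is (2, 1).
For λ=6: (A-λI) row 1 is [0, -22], so an eigenvector is (-1, 0).
General solution: C_1e^(-5t)(2,1) + C_2e^(6t)(-1,0).

x(t) = 2C_1e^(-5t) - C_2e^(6t), y(t) = C_1e^(-5t)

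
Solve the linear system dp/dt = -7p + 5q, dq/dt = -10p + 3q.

p(t) = -K_1e^(-2t)cos(5t) - K_2e^(-2t)sin(5t), q(t) = K_1e^(-2t)sin(5t) - K_1e^(-2t)cos(5t) - K_2e^(-2t)sin(5t) - K_2e^(-2t)cos(5t)

Coefficient matrix A = [[-7, 5], [-10, 3]].
Characteristic polynomial det(A - λI) = λ^2 + 4λ + 29 = 0.
Eigenvalues λ = -2 ± 5i (complex conjugate pair).
For λ=-2+5i: an eigenvector is (-1,-1) - i(0,1) = (-1, -1 - i).
A real fundamental pair from Re and Im of e^((-2+5i)t)v: X_1 = e^(-2t)(cos(5t)·(-1,-1) + sin(5t)·(0,1)), X_2 = e^(-2t)(sin(5t)·(-1,-1) - cos(5t)·(0,1)).
General solution: K_1X_1 + K_2X_2.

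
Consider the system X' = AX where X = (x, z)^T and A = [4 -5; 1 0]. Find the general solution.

x(t) = -c_1e^(2t)sin(t) + 2c_1e^(2t)cos(t) + 2c_2e^(2t)sin(t) + c_2e^(2t)cos(t), z(t) = c_1e^(2t)cos(t) + c_2e^(2t)sin(t)

Coefficient matrix A = [[4, -5], [1, 0]].
Characteristic polynomial det(A - λI) = λ^2 - 4λ + 5 = 0.
Eigenvalues λ = 2 ± i (complex conjugate pair).
For λ=2+i: an eigenvector is (2,1) - i(-1,0) = (2 + i, 1).
A real fundamental pair from Re and Im of e^((2+i)t)v: X_1 = e^(2t)(cos(t)·(2,1) + sin(t)·(-1,0)), X_2 = e^(2t)(sin(t)·(2,1) - cos(t)·(-1,0)).
General solution: c_1X_1 + c_2X_2.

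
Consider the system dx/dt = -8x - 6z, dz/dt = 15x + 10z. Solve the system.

x(t) = -c_1e^(t)sin(3t) - c_1e^(t)cos(3t) - c_2e^(t)sin(3t) + c_2e^(t)cos(3t), z(t) = c_1e^(t)sin(3t) + 2c_1e^(t)cos(3t) + 2c_2e^(t)sin(3t) - c_2e^(t)cos(3t)

Coefficient matrix A = [[-8, -6], [15, 10]].
Characteristic polynomial det(A - λI) = λ^2 - 2λ + 10 = 0.
Eigenvalues λ = 1 ± 3i (complex conjugate pair).
For λ=1+3i: an eigenvector is (-1,2) - i(-1,1) = (-1 + i, 2 - i).
A real fundamental pair from Re and Im of e^((1+3i)t)v: X_1 = e^(t)(cos(3t)·(-1,2) + sin(3t)·(-1,1)), X_2 = e^(t)(sin(3t)·(-1,2) - cos(3t)·(-1,1)).
General solution: c_1X_1 + c_2X_2.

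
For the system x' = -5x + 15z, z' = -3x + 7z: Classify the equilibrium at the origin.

unstable spiral

A = [[-5,15],[-3,7]]; det(A-λI) = λ^2 - 2λ + 10.
λ = 1 ± 3i: positive real part.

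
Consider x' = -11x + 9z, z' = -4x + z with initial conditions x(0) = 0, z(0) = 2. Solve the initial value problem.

Coefficient matrix A = [[-11, 9], [-4, 1]].
Characteristic polynomial det(A - λI) = λ^2 + 10λ + 25 = 0.
Single eigenvalue λ = -5 with algebraic multiplicity 2.
Eigenvector v = (3,2); generalized eigenvector w with (A-λI)w=v is (1,1).
General solution: e^(-5t)[K_1·v + K_2·(t·v + w)].
Applying x(0)=0, z(0)=2 gives K_1=-2, K_2=6.

x(t) = 18te^(-5t), z(t) = 12te^(-5t) + 2e^(-5t)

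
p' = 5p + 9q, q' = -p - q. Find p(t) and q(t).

Coefficient matrix A = [[5, 9], [-1, -1]].
Characteristic polynomial det(A - λI) = λ^2 - 4λ + 4 = 0.
Single eigenvalue λ = 2 with algebraic multiplicity 2.
Eigenvector v = (-3,1); generalized eigenvector w with (A-λI)w=v is (-1,0).
General solution: e^(2t)[c_1·v + c_2·(t·v + w)].

p(t) = -3c_1e^(2t) - 3c_2te^(2t) - c_2e^(2t), q(t) = c_1e^(2t) + c_2te^(2t)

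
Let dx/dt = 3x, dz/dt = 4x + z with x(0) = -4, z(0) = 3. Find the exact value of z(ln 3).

-183

A = [[3,0],[4,1]]; eigenvalues λ = 3, 1.
Eigenvectors: (-1,-2) for λ=3, (0,1) for λ=1.
From the initial condition, c_1 = 4, c_2 = 11.
z(ln 3) = (4)(3^3)(-2) + (11)(3^1)(1) = -183.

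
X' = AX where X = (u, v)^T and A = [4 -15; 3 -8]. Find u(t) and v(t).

u(t) = -2C_1e^(-2t)sin(3t) - C_1e^(-2t)cos(3t) - C_2e^(-2t)sin(3t) + 2C_2e^(-2t)cos(3t), v(t) = -C_1e^(-2t)sin(3t) + C_2e^(-2t)cos(3t)

Coefficient matrix A = [[4, -15], [3, -8]].
Characteristic polynomial det(A - λI) = λ^2 + 4λ + 13 = 0.
Eigenvalues λ = -2 ± 3i (complex conjugate pair).
For λ=-2+3i: an eigenvector is (-1,0) - i(-2,-1) = (-1 + 2i, 0 + i).
A real fundamental pair from Re and Im of e^((-2+3i)t)v: X_1 = e^(-2t)(cos(3t)·(-1,0) + sin(3t)·(-2,-1)), X_2 = e^(-2t)(sin(3t)·(-1,0) - cos(3t)·(-2,-1)).
General solution: C_1X_1 + C_2X_2.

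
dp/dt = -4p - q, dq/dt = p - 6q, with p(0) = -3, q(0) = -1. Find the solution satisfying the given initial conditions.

Coefficient matrix A = [[-4, -1], [1, -6]].
Characteristic polynomial det(A - λI) = λ^2 + 10λ + 25 = 0.
Single eigenvalue λ = -5 with algebraic multiplicity 2.
Eigenvector v = (1,1); generalized eigenvector w with (A-λI)w=v is (-1,-2).
General solution: e^(-5t)[K_1·v + K_2·(t·v + w)].
Applying p(0)=-3, q(0)=-1 gives K_1=-5, K_2=-2.

p(t) = -2te^(-5t) - 3e^(-5t), q(t) = -2te^(-5t) - e^(-5t)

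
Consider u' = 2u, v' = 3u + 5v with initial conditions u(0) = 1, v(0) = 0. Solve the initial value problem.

u(t) = e^(2t), v(t) = e^(5t) - e^(2t)

Coefficient matrix A = [[2, 0], [3, 5]].
Characteristic polynomial det(A - λI) = λ^2 - 7λ + 10 = 0.
Eigenvalues λ = 5, 2.
For λ=5: (A-λI) row 1 is [-3, 0], so an eigenvector is (0, 1).
For λ=2: (A-λI) row 2 is [3, 3], so an eigenvector is (1, -1).
General solution: C_1e^(5t)(0,1) + C_2e^(2t)(1,-1).
Applying u(0)=1, v(0)=0 gives C_1=1, C_2=1.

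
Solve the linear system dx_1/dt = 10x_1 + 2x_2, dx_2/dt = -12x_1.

Coefficient matrix A = [[10, 2], [-12, 0]].
Characteristic polynomial det(A - λI) = λ^2 - 10λ + 24 = 0.
Eigenvalues λ = 6, 4.
For λ=6: (A-λI) row 1 is [4, 2], so an eigenvector is (1, -2).
For λ=4: (A-λI) row 1 is [6, 2], so an eigenvector is (-1, 3).
General solution: c_1e^(6t)(1,-2) + c_2e^(4t)(-1,3).

x_1(t) = c_1e^(6t) - c_2e^(4t), x_2(t) = -2c_1e^(6t) + 3c_2e^(4t)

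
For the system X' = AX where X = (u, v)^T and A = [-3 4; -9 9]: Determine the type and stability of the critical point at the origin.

A = [[-3,4],[-9,9]]; det(A-λI) = λ^2 - 6λ + 9.
repeated λ = 3 with a single eigenvector.

unstable improper node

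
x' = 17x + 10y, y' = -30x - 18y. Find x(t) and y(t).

x(t) = -K_1e^(-3t) - 2K_2e^(2t), y(t) = 2K_1e^(-3t) + 3K_2e^(2t)

Coefficient matrix A = [[17, 10], [-30, -18]].
Characteristic polynomial det(A - λI) = λ^2 + λ - 6 = 0.
Eigenvalues λ = -3, 2.
For λ=-3: (A-λI) row 1 is [20, 10], so an eigenvector is (-1, 2).
For λ=2: (A-λI) row 1 is [15, 10], so an eigenvector is (-2, 3).
General solution: K_1e^(-3t)(-1,2) + K_2e^(2t)(-2,3).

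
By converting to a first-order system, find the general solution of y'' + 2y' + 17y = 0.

Let x_1 = y, x_2 = y'. Then x_1' = x_2 and x_2' = -17x_1 - 2x_2.
A = [[0,1],[-17,-2]]; det(A-λI) = λ^2 + 2λ + 17.
Eigenvalues λ = -1 ± 4i.

y(t) = C_1e^(-t)cos(4t) + C_2e^(-t)sin(4t)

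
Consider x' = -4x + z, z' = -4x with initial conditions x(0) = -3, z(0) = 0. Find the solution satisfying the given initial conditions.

Coefficient matrix A = [[-4, 1], [-4, 0]].
Characteristic polynomial det(A - λI) = λ^2 + 4λ + 4 = 0.
Single eigenvalue λ = -2 with algebraic multiplicity 2.
Eigenvector v = (1,2); generalized eigenvector w with (A-λI)w=v is (-2,-3).
General solution: e^(-2t)[K_1·v + K_2·(t·v + w)].
Applying x(0)=-3, z(0)=0 gives K_1=9, K_2=6.

x(t) = 6te^(-2t) - 3e^(-2t), z(t) = 12te^(-2t)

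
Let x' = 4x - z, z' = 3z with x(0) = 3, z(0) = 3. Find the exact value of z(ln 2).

A = [[4,-1],[0,3]]; eigenvalues λ = 3, 4.
Eigenvectors: (1,1) for λ=3, (-1,0) for λ=4.
From the initial condition, c_1 = 3, c_2 = 0.
z(ln 2) = (3)(2^3)(1) + (0)(2^4)(0) = 24.

24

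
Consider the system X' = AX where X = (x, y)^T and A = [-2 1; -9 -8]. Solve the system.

x(t) = K_1e^(-5t) + K_2te^(-5t), y(t) = -3K_1e^(-5t) - 3K_2te^(-5t) + K_2e^(-5t)

Coefficient matrix A = [[-2, 1], [-9, -8]].
Characteristic polynomial det(A - λI) = λ^2 + 10λ + 25 = 0.
Single eigenvalue λ = -5 with algebraic multiplicity 2.
Eigenvector v = (1,-3); generalized eigenvector w with (A-λI)w=v is (0,1).
General solution: e^(-5t)[K_1·v + K_2·(t·v + w)].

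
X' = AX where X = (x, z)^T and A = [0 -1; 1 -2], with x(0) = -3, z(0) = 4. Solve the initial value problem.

Coefficient matrix A = [[0, -1], [1, -2]].
Characteristic polynomial det(A - λI) = λ^2 + 2λ + 1 = 0.
Single eigenvalue λ = -1 with algebraic multiplicity 2.
Eigenvector v = (-1,-1); generalized eigenvector w with (A-λI)w=v is (1,2).
General solution: e^(-t)[C_1·v + C_2·(t·v + w)].
Applying x(0)=-3, z(0)=4 gives C_1=10, C_2=7.

x(t) = -7te^(-t) - 3e^(-t), z(t) = -7te^(-t) + 4e^(-t)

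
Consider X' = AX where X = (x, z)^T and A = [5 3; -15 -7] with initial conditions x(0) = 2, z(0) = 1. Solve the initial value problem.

x(t) = 5e^(-t)sin(3t) + 2e^(-t)cos(3t), z(t) = -12e^(-t)sin(3t) + e^(-t)cos(3t)

Coefficient matrix A = [[5, 3], [-15, -7]].
Characteristic polynomial det(A - λI) = λ^2 + 2λ + 10 = 0.
Eigenvalues λ = -1 ± 3i (complex conjugate pair).
For λ=-1+3i: an eigenvector is (0,1) - i(1,-2) = (0 - i, 1 + 2i).
A real fundamental pair from Re and Im of e^((-1+3i)t)v: X_1 = e^(-t)(cos(3t)·(0,1) + sin(3t)·(1,-2)), X_2 = e^(-t)(sin(3t)·(0,1) - cos(3t)·(1,-2)).
General solution: c_1X_1 + c_2X_2.
Applying x(0)=2, z(0)=1 gives c_1=5, c_2=-2.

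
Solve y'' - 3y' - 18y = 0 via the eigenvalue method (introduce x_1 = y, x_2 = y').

Let x_1 = y, x_2 = y'. Then x_1' = x_2 and x_2' = 18x_1 + 3x_2.
A = [[0,1],[18,3]]; det(A-λI) = λ^2 - 3λ - 18.
Eigenvalues λ = 6, -3 with eigenvectors (1,6), (1,-3).

y(t) = K_1e^(6t) + K_2e^(-3t)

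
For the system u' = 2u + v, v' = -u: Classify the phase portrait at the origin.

A = [[2,1],[-1,0]]; det(A-λI) = λ^2 - 2λ + 1.
repeated λ = 1 with a single eigenvector.

unstable improper node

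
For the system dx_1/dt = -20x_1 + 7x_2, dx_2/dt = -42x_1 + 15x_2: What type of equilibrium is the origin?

saddle

A = [[-20,7],[-42,15]]; det(A-λI) = λ^2 + 5λ - 6.
λ = -6, 1: opposite signs.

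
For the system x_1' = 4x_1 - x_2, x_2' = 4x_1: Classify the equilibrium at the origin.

A = [[4,-1],[4,0]]; det(A-λI) = λ^2 - 4λ + 4.
repeated λ = 2 with a single eigenvector.

unstable improper node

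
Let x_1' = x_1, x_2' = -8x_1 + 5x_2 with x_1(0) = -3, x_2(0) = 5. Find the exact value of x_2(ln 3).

A = [[1,0],[-8,5]]; eigenvalues λ = 5, 1.
Eigenvectors: (0,1) for λ=5, (1,2) for λ=1.
From the initial condition, c_1 = 11, c_2 = -3.
x_2(ln 3) = (11)(3^5)(1) + (-3)(3^1)(2) = 2655.

2655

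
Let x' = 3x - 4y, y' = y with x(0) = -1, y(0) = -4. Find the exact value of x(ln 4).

416

A = [[3,-4],[0,1]]; eigenvalues λ = 3, 1.
Eigenvectors: (1,0) for λ=3, (2,1) for λ=1.
From the initial condition, c_1 = 7, c_2 = -4.
x(ln 4) = (7)(4^3)(1) + (-4)(4^1)(2) = 416.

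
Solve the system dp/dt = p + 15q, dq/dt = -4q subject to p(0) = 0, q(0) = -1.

Coefficient matrix A = [[1, 15], [0, -4]].
Characteristic polynomial det(A - λI) = λ^2 + 3λ - 4 = 0.
Eigenvalues λ = 1, -4.
For λ=1: (A-λI) row 1 is [0, 15], so an eigenvector is (1, 0).
For λ=-4: (A-λI) row 1 is [5, 15], so an eigenvector is (-3, 1).
General solution: c_1e^(t)(1,0) + c_2e^(-4t)(-3,1).
Applying p(0)=0, q(0)=-1 gives c_1=-3, c_2=-1.

p(t) = -3e^(t) + 3e^(-4t), q(t) = -e^(-4t)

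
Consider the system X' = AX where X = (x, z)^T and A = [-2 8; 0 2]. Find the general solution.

Coefficient matrix A = [[-2, 8], [0, 2]].
Characteristic polynomial det(A - λI) = λ^2 - 4 = 0.
Eigenvalues λ = 2, -2.
For λ=2: (A-λI) row 1 is [-4, 8], so an eigenvector is (2, 1).
For λ=-2: (A-λI) row 1 is [0, 8], so an eigenvector is (1, 0).
General solution: c_1e^(2t)(2,1) + c_2e^(-2t)(1,0).

x(t) = 2c_1e^(2t) + c_2e^(-2t), z(t) = c_1e^(2t)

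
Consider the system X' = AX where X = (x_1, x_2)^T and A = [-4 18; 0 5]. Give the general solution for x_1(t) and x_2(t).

x_1(t) = -2K_1e^(5t) + K_2e^(-4t), x_2(t) = -K_1e^(5t)

Coefficient matrix A = [[-4, 18], [0, 5]].
Characteristic polynomial det(A - λI) = λ^2 - λ - 20 = 0.
Eigenvalues λ = 5, -4.
For λ=5: (A-λI) row 1 is [-9, 18], so an eigenvector is (-2, -1).
For λ=-4: (A-λI) row 1 is [0, 18], so an eigenvector is (1, 0).
General solution: K_1e^(5t)(-2,-1) + K_2e^(-4t)(1,0).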